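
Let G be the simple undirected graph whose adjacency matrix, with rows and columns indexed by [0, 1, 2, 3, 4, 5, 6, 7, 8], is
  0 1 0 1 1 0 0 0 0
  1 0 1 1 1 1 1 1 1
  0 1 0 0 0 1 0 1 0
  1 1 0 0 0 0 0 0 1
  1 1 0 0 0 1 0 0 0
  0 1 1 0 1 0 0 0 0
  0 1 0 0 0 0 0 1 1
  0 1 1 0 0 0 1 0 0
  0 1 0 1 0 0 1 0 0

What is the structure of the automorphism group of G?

Vertex 1 is the unique vertex of degree 8; the remaining 8 vertices each have degree 3 and induce a cycle, so G is the wheel on 9 vertices with hub 1. With the hub fixed, the remaining symmetry is that of the rim cycle C_8, giving the dihedral group D_8.

the dihedral group of order 16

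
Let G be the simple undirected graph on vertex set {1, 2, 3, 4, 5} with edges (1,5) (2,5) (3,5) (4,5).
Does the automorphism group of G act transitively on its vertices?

No

Vertex 5 is the only vertex of degree 4, so every automorphism fixes it; G is not vertex-transitive.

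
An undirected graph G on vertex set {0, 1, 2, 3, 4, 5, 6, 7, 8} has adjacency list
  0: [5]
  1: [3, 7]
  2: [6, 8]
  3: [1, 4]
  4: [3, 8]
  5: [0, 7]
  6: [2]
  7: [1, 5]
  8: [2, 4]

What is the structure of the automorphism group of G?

The degree sequence is [1, 2, 2, 2, 2, 2, 1, 2, 2]; the two degree-1 vertices 0 and 6 are the ends of a path, so G = P_9. The only nontrivial automorphism of a path is the end-to-end reflection, so Aut(G) ≅ Z_2.

Z_2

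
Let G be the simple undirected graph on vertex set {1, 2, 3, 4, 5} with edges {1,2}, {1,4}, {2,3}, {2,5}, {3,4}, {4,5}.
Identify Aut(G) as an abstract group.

S_3 × S_2

The vertices split by degree into {2, 4} (degree 3) and {1, 3, 5} (degree 2); every edge runs between the two parts, so G is the complete bipartite graph K_{2,3}. The parts have unequal sizes, so no automorphism swaps them; each part is permuted independently, giving S_3 × S_2 of order 3!·2! = 12.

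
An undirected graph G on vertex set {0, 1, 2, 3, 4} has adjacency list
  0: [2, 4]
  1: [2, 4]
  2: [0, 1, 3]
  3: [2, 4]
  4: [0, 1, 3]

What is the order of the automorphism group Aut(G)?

The vertices split by degree into {2, 4} (degree 3) and {0, 1, 3} (degree 2); every edge runs between the two parts, so G is the complete bipartite graph K_{2,3}. The parts have unequal sizes, so no automorphism swaps them; each part is permuted independently, giving S_2 × S_3 of order 2!·3! = 12.

12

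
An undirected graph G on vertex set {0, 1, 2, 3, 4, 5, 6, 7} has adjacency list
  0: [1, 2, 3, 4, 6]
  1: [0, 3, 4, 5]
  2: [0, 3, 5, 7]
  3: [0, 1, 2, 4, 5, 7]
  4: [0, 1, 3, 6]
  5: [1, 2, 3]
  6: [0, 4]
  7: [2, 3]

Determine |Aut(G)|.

Degrees alone do not determine every vertex (e.g. 1 and 2 both have degree 4), but their neighbour-degree multisets differ: N(1) has degrees [3, 4, 5, 6] while N(2) has degrees [2, 3, 5, 6]. Repeating this refinement separates all vertices, so the only automorphism is the identity.

1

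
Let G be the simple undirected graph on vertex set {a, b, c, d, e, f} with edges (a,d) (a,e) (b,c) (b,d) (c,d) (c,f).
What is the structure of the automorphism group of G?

Degrees alone do not determine every vertex (e.g. a and b both have degree 2), but their neighbour-degree multisets differ: N(a) has degrees [1, 3] while N(b) has degrees [3, 3]. Repeating this refinement separates all vertices, so the only automorphism is the identity.

1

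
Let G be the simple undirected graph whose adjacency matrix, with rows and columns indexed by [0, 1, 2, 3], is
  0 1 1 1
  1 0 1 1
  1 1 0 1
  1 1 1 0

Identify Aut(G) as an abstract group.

the symmetric group on 4 letters

Every vertex has degree 3, so G is the complete graph K_4. Every bijection on the vertex set is an automorphism of K_4; hence Aut(K_4) ≅ S_4, order 24.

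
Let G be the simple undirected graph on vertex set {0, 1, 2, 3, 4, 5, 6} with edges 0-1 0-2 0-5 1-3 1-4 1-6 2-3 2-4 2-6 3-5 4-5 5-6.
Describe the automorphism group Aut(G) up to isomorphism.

The vertices split by degree into {1, 2, 5} (degree 4) and {0, 3, 4, 6} (degree 3); every edge runs between the two parts, so G is the complete bipartite graph K_{3,4}. Automorphisms preserve the bipartition setwise (since the parts differ in size) and act as S_3 × S_4 within it; |Aut| = 144.

S_3 × S_4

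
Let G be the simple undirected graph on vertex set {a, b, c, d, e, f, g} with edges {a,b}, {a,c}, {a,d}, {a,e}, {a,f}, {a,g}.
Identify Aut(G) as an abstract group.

Vertex a has degree 6 and every other vertex has degree 1, so G is the star K_{1,6} with centre a. Any automorphism fixes the centre and permutes the 6 leaves freely, so Aut(G) ≅ S_6 of order 6! = 720.

S_6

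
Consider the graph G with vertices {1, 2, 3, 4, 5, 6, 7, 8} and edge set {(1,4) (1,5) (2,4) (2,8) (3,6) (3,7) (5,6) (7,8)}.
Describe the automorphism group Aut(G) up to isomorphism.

D_8

Every vertex has degree 2 and the graph is connected, so G is the 8-cycle C_8. C_8 has 8 rotations and 8 reflections, so Aut(C_8) ≅ D_8 of order 16.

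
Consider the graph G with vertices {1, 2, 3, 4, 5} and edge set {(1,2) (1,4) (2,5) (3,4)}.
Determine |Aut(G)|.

The degree sequence is [2, 2, 1, 2, 1]; the two degree-1 vertices 3 and 5 are the ends of a path, so G = P_5. A path has exactly one nontrivial symmetry — reversal — giving Aut(G) of order 2.

2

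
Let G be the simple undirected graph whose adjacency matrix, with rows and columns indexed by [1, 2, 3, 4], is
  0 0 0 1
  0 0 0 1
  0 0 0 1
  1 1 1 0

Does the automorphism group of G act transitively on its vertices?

Vertex 4 is the only vertex of degree 3, so every automorphism fixes it; G is not vertex-transitive.

No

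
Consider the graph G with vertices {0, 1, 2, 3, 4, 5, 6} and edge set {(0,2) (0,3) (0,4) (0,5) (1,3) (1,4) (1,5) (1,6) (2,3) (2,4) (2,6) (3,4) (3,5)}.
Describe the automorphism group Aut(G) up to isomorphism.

{e}

Degrees alone do not determine every vertex (e.g. 0 and 1 both have degree 4), but their neighbour-degree multisets differ: N(0) has degrees [3, 4, 4, 5] while N(1) has degrees [2, 3, 4, 5]. Repeating this refinement separates all vertices, so the only automorphism is the identity.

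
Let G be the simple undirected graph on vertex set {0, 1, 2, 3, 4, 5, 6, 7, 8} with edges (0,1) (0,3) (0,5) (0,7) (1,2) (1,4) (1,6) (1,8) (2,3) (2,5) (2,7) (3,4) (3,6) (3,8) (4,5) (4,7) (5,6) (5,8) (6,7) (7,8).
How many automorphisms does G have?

2880

The vertices split by degree into {1, 3, 5, 7} (degree 5) and {0, 2, 4, 6, 8} (degree 4); every edge runs between the two parts, so G is the complete bipartite graph K_{4,5}. Automorphisms preserve the bipartition setwise (since the parts differ in size) and act as S_5 × S_4 within it; |Aut| = 2880.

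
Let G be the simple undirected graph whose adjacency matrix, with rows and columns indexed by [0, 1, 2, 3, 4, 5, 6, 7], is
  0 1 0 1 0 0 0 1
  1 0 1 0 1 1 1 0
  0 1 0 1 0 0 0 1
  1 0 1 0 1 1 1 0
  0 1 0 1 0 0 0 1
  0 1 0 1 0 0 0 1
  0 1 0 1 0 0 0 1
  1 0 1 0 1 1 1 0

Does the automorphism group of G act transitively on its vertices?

Automorphisms preserve degree, but G has vertices of degree 3 and vertices of degree 5; no automorphism maps one to the other, so G is not vertex-transitive.

No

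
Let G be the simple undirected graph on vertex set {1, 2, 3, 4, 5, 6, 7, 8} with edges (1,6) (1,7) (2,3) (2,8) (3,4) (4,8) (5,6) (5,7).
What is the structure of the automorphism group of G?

G has two connected components, {1, 5, 6, 7} and {2, 3, 4, 8}; each is 2-regular, so G = C_4 ⊔ C_4. Aut of a disjoint union of two copies of C_4 is the wreath product D_4 ≀ Z_2, of order 2·8² = 128.

D_4 ≀ Z_2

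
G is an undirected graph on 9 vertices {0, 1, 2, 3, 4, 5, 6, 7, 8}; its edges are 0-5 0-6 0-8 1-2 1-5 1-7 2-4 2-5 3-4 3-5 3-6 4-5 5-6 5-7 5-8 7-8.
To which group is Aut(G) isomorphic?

Vertex 5 is the unique vertex of degree 8; the remaining 8 vertices each have degree 3 and induce a cycle, so G is the wheel on 9 vertices with hub 5. Every automorphism fixes the hub and acts on the rim 8-cycle, so Aut(G) ≅ Aut(C_8) = D_8 of order 16.

the dihedral group of order 16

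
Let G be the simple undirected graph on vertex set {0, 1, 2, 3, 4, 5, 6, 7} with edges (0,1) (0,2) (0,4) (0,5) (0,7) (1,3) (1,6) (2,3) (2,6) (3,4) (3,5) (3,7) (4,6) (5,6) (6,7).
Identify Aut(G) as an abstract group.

The vertices split by degree into {0, 3, 6} (degree 5) and {1, 2, 4, 5, 7} (degree 3); every edge runs between the two parts, so G is the complete bipartite graph K_{3,5}. Automorphisms preserve the bipartition setwise (since the parts differ in size) and act as S_3 × S_5 within it; |Aut| = 720.

S_3 × S_5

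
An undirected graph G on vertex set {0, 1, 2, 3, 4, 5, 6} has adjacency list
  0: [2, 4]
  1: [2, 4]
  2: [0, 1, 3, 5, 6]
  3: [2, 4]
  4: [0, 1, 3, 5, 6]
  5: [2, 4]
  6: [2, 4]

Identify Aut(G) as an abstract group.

S_5 × S_2

The vertices split by degree into {2, 4} (degree 5) and {0, 1, 3, 5, 6} (degree 2); every edge runs between the two parts, so G is the complete bipartite graph K_{2,5}. Automorphisms preserve the bipartition setwise (since the parts differ in size) and act as S_5 × S_2 within it; |Aut| = 240.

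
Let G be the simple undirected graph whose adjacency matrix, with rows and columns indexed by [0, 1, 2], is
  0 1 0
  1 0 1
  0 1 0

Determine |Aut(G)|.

The degree sequence is [1, 2, 1]; the two degree-1 vertices 0 and 2 are the ends of a path, so G = P_3. A path has exactly one nontrivial symmetry — reversal — giving Aut(G) of order 2.

2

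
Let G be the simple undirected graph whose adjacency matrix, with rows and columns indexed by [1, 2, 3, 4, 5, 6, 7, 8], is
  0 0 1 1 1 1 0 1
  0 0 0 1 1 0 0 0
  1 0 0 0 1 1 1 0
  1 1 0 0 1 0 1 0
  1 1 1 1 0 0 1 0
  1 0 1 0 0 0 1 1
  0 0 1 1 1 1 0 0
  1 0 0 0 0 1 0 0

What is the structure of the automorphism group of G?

the trivial group

The degree sequence is [5, 2, 4, 4, 5, 4, 4, 2]. Checking the degree-preserving permutations of the vertex set shows that none except the identity preserves every edge, so Aut(G) is trivial.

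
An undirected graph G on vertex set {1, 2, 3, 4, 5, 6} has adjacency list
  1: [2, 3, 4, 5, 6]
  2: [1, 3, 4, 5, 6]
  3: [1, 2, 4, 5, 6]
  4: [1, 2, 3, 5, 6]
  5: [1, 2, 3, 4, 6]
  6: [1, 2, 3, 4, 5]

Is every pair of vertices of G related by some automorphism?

Yes

Every vertex has degree 5, so G is the complete graph K_6. Any permutation of the 6 vertices preserves K_6, so Aut(K_6) = S_6 of order 6! = 720. This group acts transitively on the 6 vertices.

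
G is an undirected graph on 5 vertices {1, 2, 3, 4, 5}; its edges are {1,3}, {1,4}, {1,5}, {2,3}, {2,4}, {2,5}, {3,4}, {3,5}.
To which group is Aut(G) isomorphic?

D_4

Vertex 3 is the unique vertex of degree 4; the remaining 4 vertices each have degree 3 and induce a cycle, so G is the wheel on 5 vertices with hub 3. Every automorphism fixes the hub and acts on the rim 4-cycle, so Aut(G) ≅ Aut(C_4) = D_4 of order 8.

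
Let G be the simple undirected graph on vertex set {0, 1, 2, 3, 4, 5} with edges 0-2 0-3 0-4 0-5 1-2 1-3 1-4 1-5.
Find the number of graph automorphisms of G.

The vertices split by degree into {0, 1} (degree 4) and {2, 3, 4, 5} (degree 2); every edge runs between the two parts, so G is the complete bipartite graph K_{2,4}. Automorphisms preserve the bipartition setwise (since the parts differ in size) and act as S_4 × S_2 within it; |Aut| = 48.

48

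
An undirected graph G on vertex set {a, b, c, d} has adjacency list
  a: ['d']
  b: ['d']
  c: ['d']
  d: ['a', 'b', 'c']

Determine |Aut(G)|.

6

Vertex d has degree 3 and every other vertex has degree 1, so G is the star K_{1,3} with centre d. The 3 leaves are pairwise interchangeable while the centre is fixed, giving Aut(G) = S_3.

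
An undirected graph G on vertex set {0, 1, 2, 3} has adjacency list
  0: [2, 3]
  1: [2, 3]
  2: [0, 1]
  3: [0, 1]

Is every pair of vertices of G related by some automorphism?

G is 2-regular and bipartite with parts {2, 3} and {0, 1} (each part is independent and every cross-pair is an edge), so G = K_{2,2}. Each part can be permuted independently (S_2 × S_2) and the two equal-size parts can also be swapped, giving (S_2 × S_2) ⋊ Z_2 of order 2·(2!)² = 8. This group acts transitively on the 4 vertices.

Yes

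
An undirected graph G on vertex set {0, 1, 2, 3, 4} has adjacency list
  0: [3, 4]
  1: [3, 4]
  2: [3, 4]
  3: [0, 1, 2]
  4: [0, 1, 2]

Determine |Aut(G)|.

12

The vertices split by degree into {3, 4} (degree 3) and {0, 1, 2} (degree 2); every edge runs between the two parts, so G is the complete bipartite graph K_{2,3}. The parts have unequal sizes, so no automorphism swaps them; each part is permuted independently, giving S_3 × S_2 of order 3!·2! = 12.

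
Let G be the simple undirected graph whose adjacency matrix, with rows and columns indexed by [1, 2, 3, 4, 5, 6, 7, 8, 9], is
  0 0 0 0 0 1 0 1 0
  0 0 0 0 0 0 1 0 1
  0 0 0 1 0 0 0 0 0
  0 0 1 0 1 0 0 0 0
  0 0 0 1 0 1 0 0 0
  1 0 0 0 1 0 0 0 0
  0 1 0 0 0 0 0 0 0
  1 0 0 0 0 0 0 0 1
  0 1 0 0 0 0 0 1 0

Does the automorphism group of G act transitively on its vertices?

Automorphisms preserve degree, but G has vertices of degree 1 and vertices of degree 2; no automorphism maps one to the other, so G is not vertex-transitive.

No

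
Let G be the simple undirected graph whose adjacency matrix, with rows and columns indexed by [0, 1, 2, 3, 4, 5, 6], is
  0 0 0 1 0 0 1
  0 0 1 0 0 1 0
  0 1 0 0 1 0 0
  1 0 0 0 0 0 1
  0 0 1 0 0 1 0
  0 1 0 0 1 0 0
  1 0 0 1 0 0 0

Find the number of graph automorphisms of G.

G has two connected components, {1, 2, 4, 5} and {0, 3, 6}; each is 2-regular, so G = C_4 ⊔ C_3. The components are non-isomorphic (different sizes), so Aut(G) = Aut(C_3) × Aut(C_4) = D_3 × D_4 of order 6·8 = 48.

48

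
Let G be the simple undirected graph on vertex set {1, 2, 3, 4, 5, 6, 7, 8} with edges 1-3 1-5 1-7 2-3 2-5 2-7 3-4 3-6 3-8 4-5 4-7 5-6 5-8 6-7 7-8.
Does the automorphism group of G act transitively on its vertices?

Automorphisms preserve degree, but G has vertices of degree 3 and vertices of degree 5; no automorphism maps one to the other, so G is not vertex-transitive.

No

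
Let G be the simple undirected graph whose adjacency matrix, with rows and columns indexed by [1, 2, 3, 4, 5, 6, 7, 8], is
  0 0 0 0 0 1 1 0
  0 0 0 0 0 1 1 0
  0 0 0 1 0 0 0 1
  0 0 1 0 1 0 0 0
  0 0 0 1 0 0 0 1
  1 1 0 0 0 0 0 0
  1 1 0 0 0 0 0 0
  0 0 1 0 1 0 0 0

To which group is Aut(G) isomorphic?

G has two connected components, {1, 2, 6, 7} and {3, 4, 5, 8}; each is 2-regular, so G = C_4 ⊔ C_4. With two isomorphic components, Aut(G) = Aut(C_4) ≀ S_2 = (D_4 × D_4) ⋊ Z_2: permute each cycle by D_4, then optionally swap the two cycles. Order 2·(2·4)² = 128.

D_4 ≀ Z_2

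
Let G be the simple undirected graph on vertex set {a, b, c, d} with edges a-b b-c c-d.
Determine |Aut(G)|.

The degree sequence is [1, 2, 2, 1]; the two degree-1 vertices a and d are the ends of a path, so G = P_4. A path has exactly one nontrivial symmetry — reversal — giving Aut(G) of order 2.

2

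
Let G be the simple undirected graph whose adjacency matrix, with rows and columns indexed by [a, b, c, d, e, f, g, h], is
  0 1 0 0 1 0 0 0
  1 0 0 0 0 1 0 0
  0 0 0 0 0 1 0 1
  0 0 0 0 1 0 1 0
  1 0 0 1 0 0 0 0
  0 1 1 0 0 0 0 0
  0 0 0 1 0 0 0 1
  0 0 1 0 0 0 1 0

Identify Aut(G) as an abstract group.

the dihedral group of order 16

G is 2-regular and connected on 8 vertices, i.e. the cycle C_8. The automorphisms of the 8-cycle are exactly the symmetries of a regular 8-gon: the dihedral group D_8, |D_8| = 16.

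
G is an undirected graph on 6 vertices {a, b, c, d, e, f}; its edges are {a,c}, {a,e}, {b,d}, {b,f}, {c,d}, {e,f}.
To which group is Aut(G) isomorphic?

D_6

G is 2-regular and connected on 6 vertices, i.e. the cycle C_6. C_6 has 6 rotations and 6 reflections, so Aut(C_6) ≅ D_6 of order 12.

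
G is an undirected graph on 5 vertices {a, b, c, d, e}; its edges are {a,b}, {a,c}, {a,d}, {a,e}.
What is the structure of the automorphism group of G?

Vertex a has degree 4 and every other vertex has degree 1, so G is the star K_{1,4} with centre a. The 4 leaves are pairwise interchangeable while the centre is fixed, giving Aut(G) = S_4.

the symmetric group on 4 letters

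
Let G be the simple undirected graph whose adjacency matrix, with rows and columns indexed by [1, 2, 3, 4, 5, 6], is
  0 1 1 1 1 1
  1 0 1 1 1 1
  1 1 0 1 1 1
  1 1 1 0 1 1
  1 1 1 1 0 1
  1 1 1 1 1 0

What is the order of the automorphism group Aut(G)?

Every vertex has degree 5, so G is the complete graph K_6. Any permutation of the 6 vertices preserves K_6, so Aut(K_6) = S_6 of order 6! = 720.

720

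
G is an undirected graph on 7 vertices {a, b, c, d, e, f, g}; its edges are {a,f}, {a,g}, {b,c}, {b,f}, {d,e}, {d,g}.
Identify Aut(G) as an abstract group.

The degree sequence is [2, 2, 1, 2, 1, 2, 2]; the two degree-1 vertices c and e are the ends of a path, so G = P_7. A path has exactly one nontrivial symmetry — reversal — giving Aut(G) of order 2.

C_2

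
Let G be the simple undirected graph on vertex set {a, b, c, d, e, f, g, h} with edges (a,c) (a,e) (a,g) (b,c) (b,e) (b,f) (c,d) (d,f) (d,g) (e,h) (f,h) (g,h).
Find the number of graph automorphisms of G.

48

G is 3-regular and bipartite on 2^3 = 8 vertices with girth 4; it is the hypercube graph Q_3. Aut(Q_3) consists of the signed permutations of the 3 coordinate axes: 3! permutations times 2^3 sign flips, so |Aut| = 2^3·3! = 48.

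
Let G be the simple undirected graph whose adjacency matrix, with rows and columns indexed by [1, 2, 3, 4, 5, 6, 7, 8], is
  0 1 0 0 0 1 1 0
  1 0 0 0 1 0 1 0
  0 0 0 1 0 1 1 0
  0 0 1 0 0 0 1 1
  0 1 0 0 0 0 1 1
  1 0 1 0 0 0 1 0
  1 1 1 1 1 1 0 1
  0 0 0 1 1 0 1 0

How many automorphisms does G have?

Vertex 7 is the unique vertex of degree 7; the remaining 7 vertices each have degree 3 and induce a cycle, so G is the wheel on 8 vertices with hub 7. With the hub fixed, the remaining symmetry is that of the rim cycle C_7, giving the dihedral group D_7.

14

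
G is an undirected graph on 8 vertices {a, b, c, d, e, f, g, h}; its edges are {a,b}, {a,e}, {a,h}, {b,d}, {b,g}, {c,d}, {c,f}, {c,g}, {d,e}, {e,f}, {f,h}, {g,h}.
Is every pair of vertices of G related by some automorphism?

Yes

G is 3-regular and bipartite on 2^3 = 8 vertices with girth 4; it is the hypercube graph Q_3. Aut(Q_3) consists of the signed permutations of the 3 coordinate axes: 3! permutations times 2^3 sign flips, so |Aut| = 2^3·3! = 48. This group acts transitively on the 8 vertices.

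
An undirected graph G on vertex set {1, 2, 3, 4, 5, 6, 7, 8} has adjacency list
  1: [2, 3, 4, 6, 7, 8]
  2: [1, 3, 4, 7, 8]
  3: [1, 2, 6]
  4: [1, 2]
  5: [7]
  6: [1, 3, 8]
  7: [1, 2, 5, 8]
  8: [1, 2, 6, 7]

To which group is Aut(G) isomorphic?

{e}

Degrees alone do not determine every vertex (e.g. 3 and 6 both have degree 3), but their neighbour-degree multisets differ: N(3) has degrees [3, 5, 6] while N(6) has degrees [3, 4, 6]. Repeating this refinement separates all vertices, so the only automorphism is the identity.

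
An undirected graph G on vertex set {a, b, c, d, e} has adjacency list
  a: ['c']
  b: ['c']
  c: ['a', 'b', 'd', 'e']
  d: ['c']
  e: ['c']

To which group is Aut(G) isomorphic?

S_4

Vertex c has degree 4 and every other vertex has degree 1, so G is the star K_{1,4} with centre c. The 4 leaves are pairwise interchangeable while the centre is fixed, giving Aut(G) = S_4.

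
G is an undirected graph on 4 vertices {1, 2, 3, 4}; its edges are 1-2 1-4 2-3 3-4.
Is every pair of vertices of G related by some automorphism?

G is 2-regular and bipartite on 2^2 = 4 vertices with girth 4; it is the hypercube graph Q_2. Aut(Q_2) consists of the signed permutations of the 2 coordinate axes: 2! permutations times 2^2 sign flips, so |Aut| = 2^2·2! = 8. Under this action every vertex can be carried to every other, so G is vertex-transitive.

Yes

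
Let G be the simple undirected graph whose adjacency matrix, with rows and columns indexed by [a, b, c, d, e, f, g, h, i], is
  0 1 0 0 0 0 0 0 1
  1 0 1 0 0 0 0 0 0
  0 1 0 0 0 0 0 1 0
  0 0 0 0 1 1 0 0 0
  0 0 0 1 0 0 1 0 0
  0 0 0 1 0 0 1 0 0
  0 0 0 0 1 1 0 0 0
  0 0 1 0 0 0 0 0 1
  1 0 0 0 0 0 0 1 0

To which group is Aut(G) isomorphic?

G has two connected components, {a, b, c, h, i} and {d, e, f, g}; each is 2-regular, so G = C_5 ⊔ C_4. No automorphism exchanges components of different sizes, hence Aut(G) is the direct product D_5 × D_4, order 80.

D_5 × D_4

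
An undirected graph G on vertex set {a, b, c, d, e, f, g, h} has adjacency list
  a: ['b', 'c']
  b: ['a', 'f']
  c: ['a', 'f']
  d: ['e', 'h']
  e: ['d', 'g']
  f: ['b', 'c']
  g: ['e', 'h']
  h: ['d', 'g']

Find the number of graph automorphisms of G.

128

G has two connected components, {a, b, c, f} and {d, e, g, h}; each is 2-regular, so G = C_4 ⊔ C_4. With two isomorphic components, Aut(G) = Aut(C_4) ≀ S_2 = (D_4 × D_4) ⋊ Z_2: permute each cycle by D_4, then optionally swap the two cycles. Order 2·(2·4)² = 128.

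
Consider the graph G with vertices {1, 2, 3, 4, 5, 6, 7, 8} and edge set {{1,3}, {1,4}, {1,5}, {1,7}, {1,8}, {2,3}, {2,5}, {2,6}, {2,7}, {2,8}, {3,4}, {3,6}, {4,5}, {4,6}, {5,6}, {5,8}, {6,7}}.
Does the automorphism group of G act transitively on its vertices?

Automorphisms preserve degree, but G has vertices of degree 3 and vertices of degree 5; no automorphism maps one to the other, so G is not vertex-transitive.

No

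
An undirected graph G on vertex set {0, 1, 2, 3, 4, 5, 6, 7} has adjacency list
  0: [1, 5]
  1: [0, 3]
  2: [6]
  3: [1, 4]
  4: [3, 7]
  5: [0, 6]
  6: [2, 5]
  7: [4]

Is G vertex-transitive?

No

Automorphisms preserve degree, but G has vertices of degree 1 and vertices of degree 2; no automorphism maps one to the other, so G is not vertex-transitive.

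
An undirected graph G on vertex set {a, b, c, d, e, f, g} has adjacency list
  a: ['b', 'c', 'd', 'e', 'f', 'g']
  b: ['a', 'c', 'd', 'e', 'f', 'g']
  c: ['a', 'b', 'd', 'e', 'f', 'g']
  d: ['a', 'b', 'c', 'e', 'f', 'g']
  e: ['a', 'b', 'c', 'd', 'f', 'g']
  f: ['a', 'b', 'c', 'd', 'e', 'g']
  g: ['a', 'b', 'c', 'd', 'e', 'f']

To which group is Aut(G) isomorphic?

All 7 vertices are pairwise adjacent: G = K_7. Any permutation of the 7 vertices preserves K_7, so Aut(K_7) = S_7 of order 7! = 5040.

the symmetric group on 7 letters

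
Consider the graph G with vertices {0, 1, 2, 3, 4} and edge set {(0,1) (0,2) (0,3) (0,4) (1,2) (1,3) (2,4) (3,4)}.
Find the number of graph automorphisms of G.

Vertex 0 is the unique vertex of degree 4; the remaining 4 vertices each have degree 3 and induce a cycle, so G is the wheel on 5 vertices with hub 0. With the hub fixed, the remaining symmetry is that of the rim cycle C_4, giving the dihedral group D_4.

8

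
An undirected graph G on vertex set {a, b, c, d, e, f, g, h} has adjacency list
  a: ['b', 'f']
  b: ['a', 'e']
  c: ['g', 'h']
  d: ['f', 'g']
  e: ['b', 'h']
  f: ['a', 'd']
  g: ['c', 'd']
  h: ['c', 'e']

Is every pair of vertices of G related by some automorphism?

Yes

G is 2-regular and connected on 8 vertices, i.e. the cycle C_8. C_8 has 8 rotations and 8 reflections, so Aut(C_8) ≅ D_8 of order 16. This group acts transitively on the 8 vertices.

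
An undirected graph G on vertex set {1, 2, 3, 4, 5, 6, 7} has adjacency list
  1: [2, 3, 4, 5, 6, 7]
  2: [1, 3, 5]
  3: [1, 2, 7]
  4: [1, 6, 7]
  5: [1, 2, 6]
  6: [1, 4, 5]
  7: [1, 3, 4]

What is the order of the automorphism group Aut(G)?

Vertex 1 is the unique vertex of degree 6; the remaining 6 vertices each have degree 3 and induce a cycle, so G is the wheel on 7 vertices with hub 1. Every automorphism fixes the hub and acts on the rim 6-cycle, so Aut(G) ≅ Aut(C_6) = D_6 of order 12.

12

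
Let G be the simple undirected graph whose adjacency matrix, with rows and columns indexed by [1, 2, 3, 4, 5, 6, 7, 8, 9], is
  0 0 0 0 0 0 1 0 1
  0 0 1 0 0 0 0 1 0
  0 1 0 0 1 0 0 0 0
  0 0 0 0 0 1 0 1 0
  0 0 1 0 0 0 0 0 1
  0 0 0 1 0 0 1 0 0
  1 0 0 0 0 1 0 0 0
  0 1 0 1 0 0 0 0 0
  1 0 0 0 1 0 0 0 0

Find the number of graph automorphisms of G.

Every vertex has degree 2 and the graph is connected, so G is the 9-cycle C_9. The automorphisms of the 9-cycle are exactly the symmetries of a regular 9-gon: the dihedral group D_9, |D_9| = 18.

18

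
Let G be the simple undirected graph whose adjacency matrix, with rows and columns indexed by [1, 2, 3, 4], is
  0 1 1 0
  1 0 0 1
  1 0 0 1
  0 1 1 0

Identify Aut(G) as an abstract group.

G is 2-regular and bipartite on 2^2 = 4 vertices with girth 4; it is the hypercube graph Q_2. Aut(Q_2) consists of the signed permutations of the 2 coordinate axes: 2! permutations times 2^2 sign flips, so |Aut| = 2^2·2! = 8.

the hyperoctahedral group B_2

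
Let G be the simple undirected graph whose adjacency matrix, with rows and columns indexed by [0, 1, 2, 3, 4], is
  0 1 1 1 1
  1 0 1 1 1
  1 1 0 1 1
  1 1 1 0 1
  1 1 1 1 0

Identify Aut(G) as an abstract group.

All 5 vertices are pairwise adjacent: G = K_5. Any permutation of the 5 vertices preserves K_5, so Aut(K_5) = S_5 of order 5! = 120.

the symmetric group on 5 letters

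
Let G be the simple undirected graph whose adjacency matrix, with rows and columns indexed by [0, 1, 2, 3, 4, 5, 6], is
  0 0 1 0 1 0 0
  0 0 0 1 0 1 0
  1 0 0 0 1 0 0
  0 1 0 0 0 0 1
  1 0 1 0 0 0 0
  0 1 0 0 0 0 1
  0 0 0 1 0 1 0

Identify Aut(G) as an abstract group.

D_4 × D_3

G has two connected components, {1, 3, 5, 6} and {0, 2, 4}; each is 2-regular, so G = C_4 ⊔ C_3. The components are non-isomorphic (different sizes), so Aut(G) = Aut(C_4) × Aut(C_3) = D_4 × D_3 of order 8·6 = 48.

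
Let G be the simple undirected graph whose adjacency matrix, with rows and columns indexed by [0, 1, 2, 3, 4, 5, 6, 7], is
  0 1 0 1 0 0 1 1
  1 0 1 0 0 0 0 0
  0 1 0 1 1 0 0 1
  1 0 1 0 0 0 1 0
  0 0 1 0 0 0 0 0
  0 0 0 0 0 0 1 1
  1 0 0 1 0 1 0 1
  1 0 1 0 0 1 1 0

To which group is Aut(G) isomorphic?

The degree sequence is [4, 2, 4, 3, 1, 2, 4, 4]. Checking the degree-preserving permutations of the vertex set shows that none except the identity preserves every edge, so Aut(G) is trivial.

the trivial group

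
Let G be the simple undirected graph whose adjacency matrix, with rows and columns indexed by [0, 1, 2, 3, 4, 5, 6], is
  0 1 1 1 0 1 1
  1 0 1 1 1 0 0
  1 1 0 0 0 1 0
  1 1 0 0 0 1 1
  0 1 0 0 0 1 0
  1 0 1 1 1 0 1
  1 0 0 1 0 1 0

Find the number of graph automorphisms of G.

1

The degree sequence is [5, 4, 3, 4, 2, 5, 3]. Checking the degree-preserving permutations of the vertex set shows that none except the identity preserves every edge, so Aut(G) is trivial.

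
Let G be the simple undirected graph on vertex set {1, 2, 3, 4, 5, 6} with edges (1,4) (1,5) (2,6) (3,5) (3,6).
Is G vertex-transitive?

No

Automorphisms preserve degree, but G has vertices of degree 1 and vertices of degree 2; no automorphism maps one to the other, so G is not vertex-transitive.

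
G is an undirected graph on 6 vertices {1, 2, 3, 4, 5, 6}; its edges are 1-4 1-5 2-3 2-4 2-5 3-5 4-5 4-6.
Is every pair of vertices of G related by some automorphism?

Vertex 2 is the only vertex of degree 3, so every automorphism fixes it; G is not vertex-transitive.

No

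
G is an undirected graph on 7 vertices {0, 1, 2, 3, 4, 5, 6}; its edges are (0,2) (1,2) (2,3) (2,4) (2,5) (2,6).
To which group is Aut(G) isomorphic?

Vertex 2 has degree 6 and every other vertex has degree 1, so G is the star K_{1,6} with centre 2. The 6 leaves are pairwise interchangeable while the centre is fixed, giving Aut(G) = S_6.

S_6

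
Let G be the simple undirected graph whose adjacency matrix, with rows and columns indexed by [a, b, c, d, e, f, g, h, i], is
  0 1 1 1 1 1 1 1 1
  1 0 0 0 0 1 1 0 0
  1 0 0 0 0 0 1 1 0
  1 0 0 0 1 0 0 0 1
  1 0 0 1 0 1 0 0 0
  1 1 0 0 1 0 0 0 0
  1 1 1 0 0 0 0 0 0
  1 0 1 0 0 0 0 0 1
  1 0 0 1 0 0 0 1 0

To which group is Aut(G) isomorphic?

Vertex a is the unique vertex of degree 8; the remaining 8 vertices each have degree 3 and induce a cycle, so G is the wheel on 9 vertices with hub a. Every automorphism fixes the hub and acts on the rim 8-cycle, so Aut(G) ≅ Aut(C_8) = D_8 of order 16.

D_8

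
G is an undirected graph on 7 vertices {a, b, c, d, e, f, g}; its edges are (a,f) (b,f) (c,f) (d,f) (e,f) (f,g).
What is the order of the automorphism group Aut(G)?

Vertex f has degree 6 and every other vertex has degree 1, so G is the star K_{1,6} with centre f. The 6 leaves are pairwise interchangeable while the centre is fixed, giving Aut(G) = S_6.

720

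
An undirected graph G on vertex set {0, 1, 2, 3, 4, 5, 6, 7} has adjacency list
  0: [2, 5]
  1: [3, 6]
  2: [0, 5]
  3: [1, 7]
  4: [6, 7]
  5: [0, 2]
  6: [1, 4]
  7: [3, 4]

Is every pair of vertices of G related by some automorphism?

G has two connected components, {1, 3, 4, 6, 7} and {0, 2, 5}; each is 2-regular, so G = C_5 ⊔ C_3. The orbit of 0 under Aut(G) is {0, 2, 5}, which does not contain 1, so G is not vertex-transitive.

No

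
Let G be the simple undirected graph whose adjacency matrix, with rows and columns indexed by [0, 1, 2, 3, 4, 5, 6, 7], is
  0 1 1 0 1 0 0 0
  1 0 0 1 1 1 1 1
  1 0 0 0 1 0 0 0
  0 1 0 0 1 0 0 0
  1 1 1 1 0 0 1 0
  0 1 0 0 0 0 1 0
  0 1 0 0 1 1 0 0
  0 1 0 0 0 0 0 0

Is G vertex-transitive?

Vertex 1 is the only vertex of degree 6, so every automorphism fixes it; G is not vertex-transitive.

No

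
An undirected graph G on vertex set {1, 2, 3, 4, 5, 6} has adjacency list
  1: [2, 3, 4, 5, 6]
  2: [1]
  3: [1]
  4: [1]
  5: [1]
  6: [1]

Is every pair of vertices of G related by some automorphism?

Vertex 1 is the only vertex of degree 5, so every automorphism fixes it; G is not vertex-transitive.

No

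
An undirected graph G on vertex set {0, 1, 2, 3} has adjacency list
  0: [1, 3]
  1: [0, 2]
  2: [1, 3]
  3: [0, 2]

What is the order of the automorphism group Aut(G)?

8

G is 2-regular and bipartite with parts {1, 3} and {0, 2} (each part is independent and every cross-pair is an edge), so G = K_{2,2}. Each part can be permuted independently (S_2 × S_2) and the two equal-size parts can also be swapped, giving (S_2 × S_2) ⋊ Z_2 of order 2·(2!)² = 8.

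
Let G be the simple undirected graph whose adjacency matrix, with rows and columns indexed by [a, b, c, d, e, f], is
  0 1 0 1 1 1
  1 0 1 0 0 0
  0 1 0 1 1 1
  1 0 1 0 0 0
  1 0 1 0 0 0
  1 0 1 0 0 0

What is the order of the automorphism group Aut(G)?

The vertices split by degree into {a, c} (degree 4) and {b, d, e, f} (degree 2); every edge runs between the two parts, so G is the complete bipartite graph K_{2,4}. Automorphisms preserve the bipartition setwise (since the parts differ in size) and act as S_2 × S_4 within it; |Aut| = 48.

48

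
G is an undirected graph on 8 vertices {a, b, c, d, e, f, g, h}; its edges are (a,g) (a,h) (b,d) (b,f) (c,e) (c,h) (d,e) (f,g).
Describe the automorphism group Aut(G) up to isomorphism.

D_8

Every vertex has degree 2 and the graph is connected, so G is the 8-cycle C_8. The automorphisms of the 8-cycle are exactly the symmetries of a regular 8-gon: the dihedral group D_8, |D_8| = 16.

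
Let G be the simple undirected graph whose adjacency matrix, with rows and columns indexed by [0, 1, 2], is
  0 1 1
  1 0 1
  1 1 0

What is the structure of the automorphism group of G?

Every vertex has degree 2, so G is the complete graph K_3. Every bijection on the vertex set is an automorphism of K_3; hence Aut(K_3) ≅ S_3, order 6.

the symmetric group on 3 letters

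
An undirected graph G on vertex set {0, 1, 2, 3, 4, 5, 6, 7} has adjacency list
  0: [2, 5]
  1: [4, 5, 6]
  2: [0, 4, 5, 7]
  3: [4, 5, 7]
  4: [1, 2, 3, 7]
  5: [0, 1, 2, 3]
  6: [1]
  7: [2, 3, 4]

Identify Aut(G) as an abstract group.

the trivial group

The degree sequence is [2, 3, 4, 3, 4, 4, 1, 3]. Checking the degree-preserving permutations of the vertex set shows that none except the identity preserves every edge, so Aut(G) is trivial.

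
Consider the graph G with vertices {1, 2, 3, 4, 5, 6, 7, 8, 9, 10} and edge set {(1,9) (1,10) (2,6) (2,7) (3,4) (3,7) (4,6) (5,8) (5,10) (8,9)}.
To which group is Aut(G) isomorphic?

G has two connected components, {2, 3, 4, 6, 7} and {1, 5, 8, 9, 10}; each is 2-regular, so G = C_5 ⊔ C_5. Aut of a disjoint union of two copies of C_5 is the wreath product D_5 ≀ Z_2, of order 2·10² = 200.

D_5 ≀ Z_2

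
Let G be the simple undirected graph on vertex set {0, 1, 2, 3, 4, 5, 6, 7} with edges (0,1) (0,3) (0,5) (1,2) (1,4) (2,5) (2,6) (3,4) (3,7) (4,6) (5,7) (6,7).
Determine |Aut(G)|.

48

G is 3-regular and bipartite on 2^3 = 8 vertices with girth 4; it is the hypercube graph Q_3. The symmetry group of the 3-cube is the hyperoctahedral group B_3 = Z_2 ≀ S_3, of order 2^3·3! = 48.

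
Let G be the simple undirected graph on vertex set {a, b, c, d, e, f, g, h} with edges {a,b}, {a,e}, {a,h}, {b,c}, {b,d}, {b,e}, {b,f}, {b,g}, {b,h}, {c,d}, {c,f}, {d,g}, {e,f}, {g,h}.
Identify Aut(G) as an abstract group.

Vertex b is the unique vertex of degree 7; the remaining 7 vertices each have degree 3 and induce a cycle, so G is the wheel on 8 vertices with hub b. With the hub fixed, the remaining symmetry is that of the rim cycle C_7, giving the dihedral group D_7.

the dihedral group of order 14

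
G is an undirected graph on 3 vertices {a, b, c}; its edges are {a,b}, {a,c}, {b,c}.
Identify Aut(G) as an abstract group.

Every vertex has degree 2, so G is the complete graph K_3. Any permutation of the 3 vertices preserves K_3, so Aut(K_3) = S_3 of order 3! = 6.

the symmetric group on 3 letters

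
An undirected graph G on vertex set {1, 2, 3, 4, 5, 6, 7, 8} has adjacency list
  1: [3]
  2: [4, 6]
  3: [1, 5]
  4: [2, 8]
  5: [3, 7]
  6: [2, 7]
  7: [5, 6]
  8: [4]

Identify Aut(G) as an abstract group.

The degree sequence is [1, 2, 2, 2, 2, 2, 2, 1]; the two degree-1 vertices 1 and 8 are the ends of a path, so G = P_8. The only nontrivial automorphism of a path is the end-to-end reflection, so Aut(G) ≅ Z_2.

C_2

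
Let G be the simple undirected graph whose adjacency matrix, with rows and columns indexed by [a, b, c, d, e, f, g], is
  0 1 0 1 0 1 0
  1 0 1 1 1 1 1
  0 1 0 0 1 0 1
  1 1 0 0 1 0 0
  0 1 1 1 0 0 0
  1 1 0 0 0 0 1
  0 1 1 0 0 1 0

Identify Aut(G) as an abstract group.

the dihedral group of order 12

Vertex b is the unique vertex of degree 6; the remaining 6 vertices each have degree 3 and induce a cycle, so G is the wheel on 7 vertices with hub b. Every automorphism fixes the hub and acts on the rim 6-cycle, so Aut(G) ≅ Aut(C_6) = D_6 of order 12.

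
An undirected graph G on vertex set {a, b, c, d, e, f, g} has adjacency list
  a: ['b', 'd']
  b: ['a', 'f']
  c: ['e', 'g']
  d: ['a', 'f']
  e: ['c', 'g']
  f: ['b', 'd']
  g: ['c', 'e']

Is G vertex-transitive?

G has two connected components, {a, b, d, f} and {c, e, g}; each is 2-regular, so G = C_4 ⊔ C_3. The orbit of a under Aut(G) is {a, b, d, f}, which does not contain c, so G is not vertex-transitive.

No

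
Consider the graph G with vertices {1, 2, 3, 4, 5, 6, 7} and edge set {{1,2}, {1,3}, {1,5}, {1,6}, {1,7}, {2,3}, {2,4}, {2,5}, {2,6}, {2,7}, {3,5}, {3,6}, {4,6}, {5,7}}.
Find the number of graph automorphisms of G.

Degrees alone do not determine every vertex (e.g. 3 and 5 both have degree 4), but their neighbour-degree multisets differ: N(3) has degrees [4, 4, 5, 6] while N(5) has degrees [3, 4, 5, 6]. Repeating this refinement separates all vertices, so the only automorphism is the identity.

1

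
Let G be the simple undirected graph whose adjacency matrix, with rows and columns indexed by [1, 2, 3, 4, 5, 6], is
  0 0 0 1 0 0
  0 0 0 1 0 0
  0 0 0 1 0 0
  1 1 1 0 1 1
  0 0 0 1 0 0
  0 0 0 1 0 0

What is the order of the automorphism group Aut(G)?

Vertex 4 has degree 5 and every other vertex has degree 1, so G is the star K_{1,5} with centre 4. Any automorphism fixes the centre and permutes the 5 leaves freely, so Aut(G) ≅ S_5 of order 5! = 120.

120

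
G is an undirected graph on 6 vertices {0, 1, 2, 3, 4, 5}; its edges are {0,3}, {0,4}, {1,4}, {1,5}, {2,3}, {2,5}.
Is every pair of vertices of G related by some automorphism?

Yes

Every vertex has degree 2 and the graph is connected, so G is the 6-cycle C_6. C_6 has 6 rotations and 6 reflections, so Aut(C_6) ≅ D_6 of order 12. This group acts transitively on the 6 vertices.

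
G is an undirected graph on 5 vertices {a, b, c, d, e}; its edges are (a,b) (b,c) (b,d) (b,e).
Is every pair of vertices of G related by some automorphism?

Vertex b is the only vertex of degree 4, so every automorphism fixes it; G is not vertex-transitive.

No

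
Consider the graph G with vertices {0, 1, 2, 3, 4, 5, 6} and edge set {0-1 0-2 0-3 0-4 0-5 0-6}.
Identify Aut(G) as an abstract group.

S_6

Vertex 0 has degree 6 and every other vertex has degree 1, so G is the star K_{1,6} with centre 0. The 6 leaves are pairwise interchangeable while the centre is fixed, giving Aut(G) = S_6.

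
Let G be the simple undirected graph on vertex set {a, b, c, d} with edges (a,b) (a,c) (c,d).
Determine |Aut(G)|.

The degree sequence is [2, 1, 2, 1]; the two degree-1 vertices b and d are the ends of a path, so G = P_4. The only nontrivial automorphism of a path is the end-to-end reflection, so Aut(G) ≅ Z_2.

2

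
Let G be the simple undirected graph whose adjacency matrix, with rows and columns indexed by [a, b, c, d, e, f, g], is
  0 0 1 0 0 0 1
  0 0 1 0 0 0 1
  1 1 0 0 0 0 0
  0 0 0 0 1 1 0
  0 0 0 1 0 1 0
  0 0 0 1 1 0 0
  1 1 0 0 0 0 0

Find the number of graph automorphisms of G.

48

G has two connected components, {a, b, c, g} and {d, e, f}; each is 2-regular, so G = C_4 ⊔ C_3. The components are non-isomorphic (different sizes), so Aut(G) = Aut(C_3) × Aut(C_4) = D_3 × D_4 of order 6·8 = 48.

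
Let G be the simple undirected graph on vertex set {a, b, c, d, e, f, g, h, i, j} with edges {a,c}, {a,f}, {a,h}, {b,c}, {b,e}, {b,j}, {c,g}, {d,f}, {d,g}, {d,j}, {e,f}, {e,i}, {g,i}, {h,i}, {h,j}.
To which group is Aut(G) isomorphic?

S_5

G is 3-regular on 10 vertices with no triangles and no 4-cycles (girth 5): this is the Petersen graph. Viewing the Petersen graph as the Kneser graph K(5,2) — vertices are 2-subsets of {1,…,5}, edges join disjoint pairs — its automorphisms are exactly the permutations of the 5-element set, so Aut ≅ S_5 of order 120.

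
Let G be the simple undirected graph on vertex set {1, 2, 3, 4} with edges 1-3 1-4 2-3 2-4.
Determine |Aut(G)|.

8

G is 2-regular and bipartite on 2^2 = 4 vertices with girth 4; it is the hypercube graph Q_2. The symmetry group of the 2-cube is the hyperoctahedral group B_2 = Z_2 ≀ S_2, of order 2^2·2! = 8.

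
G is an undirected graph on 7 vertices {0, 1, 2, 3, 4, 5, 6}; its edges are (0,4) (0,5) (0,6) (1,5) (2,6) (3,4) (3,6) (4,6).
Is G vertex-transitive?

No

Vertex 6 is the only vertex of degree 4, so every automorphism fixes it; G is not vertex-transitive.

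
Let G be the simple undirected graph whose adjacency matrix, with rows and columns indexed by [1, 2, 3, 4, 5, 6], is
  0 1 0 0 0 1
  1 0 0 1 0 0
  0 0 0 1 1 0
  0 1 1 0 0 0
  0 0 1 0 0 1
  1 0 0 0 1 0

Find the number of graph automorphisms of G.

Every vertex has degree 2 and the graph is connected, so G is the 6-cycle C_6. The automorphisms of the 6-cycle are exactly the symmetries of a regular 6-gon: the dihedral group D_6, |D_6| = 12.

12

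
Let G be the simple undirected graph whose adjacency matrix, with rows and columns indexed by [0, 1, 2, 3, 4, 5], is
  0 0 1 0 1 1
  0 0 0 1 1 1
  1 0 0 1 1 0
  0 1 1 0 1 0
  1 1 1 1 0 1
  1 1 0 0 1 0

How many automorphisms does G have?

10

Vertex 4 is the unique vertex of degree 5; the remaining 5 vertices each have degree 3 and induce a cycle, so G is the wheel on 6 vertices with hub 4. With the hub fixed, the remaining symmetry is that of the rim cycle C_5, giving the dihedral group D_5.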